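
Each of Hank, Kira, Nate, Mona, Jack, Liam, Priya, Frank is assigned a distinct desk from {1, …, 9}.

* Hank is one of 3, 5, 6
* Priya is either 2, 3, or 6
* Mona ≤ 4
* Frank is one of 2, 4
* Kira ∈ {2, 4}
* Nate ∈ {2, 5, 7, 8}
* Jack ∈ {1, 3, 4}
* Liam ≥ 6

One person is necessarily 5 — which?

The 2 variables Kira and Frank are confined to {2, 4}, which locks those values in; drop them from Nate, Mona, Jack, Priya.
The 2 variables Mona and Jack are confined to {1, 3}, which locks those values in; drop them from Hank, Priya.
Priya's domain is down to {6}, so Priya = 6. So Hank, Liam can't be 6.
So 5 goes to Hank.

Hank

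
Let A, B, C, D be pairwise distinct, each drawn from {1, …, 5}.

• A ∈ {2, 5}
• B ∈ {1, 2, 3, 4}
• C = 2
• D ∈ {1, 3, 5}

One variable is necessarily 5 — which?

C's domain is down to {2}, so C = 2. So A, B can't be 2.
So 5 goes to A.

A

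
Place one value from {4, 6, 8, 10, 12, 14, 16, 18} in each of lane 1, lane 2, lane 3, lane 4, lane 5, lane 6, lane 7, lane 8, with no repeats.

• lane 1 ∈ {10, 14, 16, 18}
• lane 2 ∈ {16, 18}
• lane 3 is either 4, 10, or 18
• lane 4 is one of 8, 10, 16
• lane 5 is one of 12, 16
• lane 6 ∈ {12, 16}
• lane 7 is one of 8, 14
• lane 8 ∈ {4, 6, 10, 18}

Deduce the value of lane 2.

18

The 8 variables together cover exactly {4, 6, 8, 10, 12, 14, 16, 18} — 8 values for 8 variables — and 6 appears only in lane 8's list, so lane 8 = 6.
Among the 7 still-open variables, 4 fits only lane 3 (and all 7 values in {4, 8, 10, 12, 14, 16, 18} must be used), so lane 3 = 4.
lane 5 and lane 6 between them cover only {12, 16} — a naked pair. Remove those values from lane 1, lane 2, lane 4.
So lane 2 = 18.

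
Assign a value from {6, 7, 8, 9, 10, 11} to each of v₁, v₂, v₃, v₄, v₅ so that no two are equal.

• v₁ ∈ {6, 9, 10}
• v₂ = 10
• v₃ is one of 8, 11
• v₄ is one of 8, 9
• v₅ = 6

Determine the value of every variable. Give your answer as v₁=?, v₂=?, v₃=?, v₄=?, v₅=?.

v₂ must be 10 (only option left). So v₁ can't be 10.
v₅'s domain is down to {6}, so v₅ = 6. Strike 6 from v₁.
That leaves v₁ = 9. Strike 9 from v₄.
v₄ must be 8 (only option left). Strike 8 from v₃.
v₃ must be 11 (only option left).

v₁=9, v₂=10, v₃=11, v₄=8, v₅=6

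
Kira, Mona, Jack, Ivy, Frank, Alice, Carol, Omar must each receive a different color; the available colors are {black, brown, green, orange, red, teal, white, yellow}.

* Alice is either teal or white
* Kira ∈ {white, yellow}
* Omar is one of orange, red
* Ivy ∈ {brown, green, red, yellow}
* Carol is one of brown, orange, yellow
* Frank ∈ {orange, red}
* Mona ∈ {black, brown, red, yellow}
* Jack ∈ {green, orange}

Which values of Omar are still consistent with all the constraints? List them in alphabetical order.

orange, red

Among the 8 variables, black fits only Mona (and all 8 values in {black, brown, green, orange, red, teal, white, yellow} must be used), so Mona = black.
The 7 still-open variables together cover exactly {brown, green, orange, red, teal, white, yellow} — 7 values for 7 variables — and teal appears only in Alice's list, so Alice = teal.
The 6 still-open variables draw from only 6 values {brown, green, orange, red, white, yellow}, so each is used; only Kira can be white, hence Kira = white.
The 2 variables Frank and Omar are confined to {orange, red}, which locks those values in; drop them from Jack, Ivy, Carol.
Jack must be green (only option left). Eliminate green elsewhere: Ivy.
No further eliminations apply; Omar can still be any of orange, red.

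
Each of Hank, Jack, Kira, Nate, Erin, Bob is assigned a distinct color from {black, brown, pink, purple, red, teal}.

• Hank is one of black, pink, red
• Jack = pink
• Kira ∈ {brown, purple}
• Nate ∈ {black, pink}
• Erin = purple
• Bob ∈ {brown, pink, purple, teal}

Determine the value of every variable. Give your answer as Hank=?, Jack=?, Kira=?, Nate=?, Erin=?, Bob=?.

Jack's domain is down to {pink}, so Jack = pink. Remove pink from Hank, Nate, Bob.
Nate's domain is down to {black}, so Nate = black. Remove black from Hank.
Erin's domain is down to {purple}, so Erin = purple. Strike purple from Kira, Bob.
That leaves Hank = red.
That leaves Kira = brown. Eliminate brown elsewhere: Bob.
Bob has just one choice, so Bob = teal.

Hank=red, Jack=pink, Kira=brown, Nate=black, Erin=purple, Bob=teal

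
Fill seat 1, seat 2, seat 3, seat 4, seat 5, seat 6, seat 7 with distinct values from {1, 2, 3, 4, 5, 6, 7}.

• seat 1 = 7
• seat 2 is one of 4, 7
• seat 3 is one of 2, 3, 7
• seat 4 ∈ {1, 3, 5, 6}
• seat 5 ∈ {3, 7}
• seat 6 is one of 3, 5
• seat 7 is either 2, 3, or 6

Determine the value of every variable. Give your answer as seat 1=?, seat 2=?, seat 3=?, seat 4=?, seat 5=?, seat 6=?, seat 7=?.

seat 1=7, seat 2=4, seat 3=2, seat 4=1, seat 5=3, seat 6=5, seat 7=6

seat 1's domain is down to {7}, so seat 1 = 7. Strike 7 from seat 2, seat 3, seat 5.
seat 2 has just one choice, so seat 2 = 4.
seat 5's domain is down to {3}, so seat 5 = 3. So seat 3, seat 4, seat 6, seat 7 can't be 3.
seat 6's domain is down to {5}, so seat 6 = 5. Strike 5 from seat 4.
seat 3 has just one choice, so seat 3 = 2. Eliminate 2 elsewhere: seat 7.
seat 7's domain is down to {6}, so seat 7 = 6. Remove 6 from seat 4.
That leaves seat 4 = 1.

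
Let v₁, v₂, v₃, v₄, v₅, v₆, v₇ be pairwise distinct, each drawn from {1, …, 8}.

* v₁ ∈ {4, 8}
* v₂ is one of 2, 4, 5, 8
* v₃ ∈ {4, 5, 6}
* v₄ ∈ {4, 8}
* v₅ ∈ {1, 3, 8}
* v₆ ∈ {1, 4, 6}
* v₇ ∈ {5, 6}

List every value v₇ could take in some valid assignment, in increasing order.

5, 6

Among the 7 variables, 2 fits only v₂ (and all 7 values in {1, 2, 3, 4, 5, 6, 8} must be used), so v₂ = 2.
Among the 6 still-open variables, 3 fits only v₅ (and all 6 values in {1, 3, 4, 5, 6, 8} must be used), so v₅ = 3.
Among the 5 still-open variables, 1 fits only v₆ (and all 5 values in {1, 4, 5, 6, 8} must be used), so v₆ = 1.
v₁ and v₄ share exactly the 2 values {4, 8}; by pigeonhole those values go to them, so strike 4, 8 from v₃.
No further eliminations apply; v₇ can still be any of 5, 6.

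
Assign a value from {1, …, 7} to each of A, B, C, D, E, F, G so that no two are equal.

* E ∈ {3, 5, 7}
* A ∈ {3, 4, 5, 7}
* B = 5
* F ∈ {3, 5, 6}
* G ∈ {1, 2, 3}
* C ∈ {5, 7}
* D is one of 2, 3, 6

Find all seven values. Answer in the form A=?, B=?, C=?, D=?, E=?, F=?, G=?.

B has just one choice, so B = 5. Remove 5 from A, C, E, F.
C must be 7 (only option left). Strike 7 from A, E.
That leaves E = 3. Eliminate 3 elsewhere: A, D, F, G.
F must be 6 (only option left). Eliminate 6 elsewhere: D.
A's domain is down to {4}, so A = 4.
D must be 2 (only option left). So G can't be 2.
G must be 1 (only option left).

A=4, B=5, C=7, D=2, E=3, F=6, G=1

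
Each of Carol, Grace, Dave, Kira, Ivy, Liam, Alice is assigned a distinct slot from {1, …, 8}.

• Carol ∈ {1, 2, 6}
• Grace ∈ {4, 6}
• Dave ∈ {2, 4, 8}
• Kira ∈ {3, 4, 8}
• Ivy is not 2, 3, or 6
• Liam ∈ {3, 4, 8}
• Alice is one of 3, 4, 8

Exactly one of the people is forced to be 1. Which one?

Kira, Liam, Alice between them cover only {3, 4, 8} — a naked triple. Remove those values from Grace, Dave, Ivy.
Grace's domain is down to {6}, so Grace = 6. Eliminate 6 elsewhere: Carol.
Dave has just one choice, so Dave = 2. Eliminate 2 elsewhere: Carol.
So 1 goes to Carol.

Carol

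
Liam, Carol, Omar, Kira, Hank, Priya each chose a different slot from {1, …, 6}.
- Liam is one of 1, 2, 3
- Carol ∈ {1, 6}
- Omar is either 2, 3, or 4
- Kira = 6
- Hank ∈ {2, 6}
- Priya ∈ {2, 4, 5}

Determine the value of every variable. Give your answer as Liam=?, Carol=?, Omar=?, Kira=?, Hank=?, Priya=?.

Liam=3, Carol=1, Omar=4, Kira=6, Hank=2, Priya=5

Kira has just one choice, so Kira = 6. Strike 6 from Carol, Hank.
Hank's domain is down to {2}, so Hank = 2. Remove 2 from Liam, Omar, Priya.
Carol's domain is down to {1}, so Carol = 1. Eliminate 1 elsewhere: Liam.
Liam must be 3 (only option left). Eliminate 3 elsewhere: Omar.
Omar has just one choice, so Omar = 4. Eliminate 4 elsewhere: Priya.
Priya has just one choice, so Priya = 5.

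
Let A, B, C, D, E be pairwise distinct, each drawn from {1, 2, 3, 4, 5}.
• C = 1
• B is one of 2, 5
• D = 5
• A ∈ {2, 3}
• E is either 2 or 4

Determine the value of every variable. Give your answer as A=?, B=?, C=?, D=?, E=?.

C must be 1 (only option left).
D must be 5 (only option left). Eliminate 5 elsewhere: B.
That leaves B = 2. Remove 2 from A, E.
E must be 4 (only option left).
A's domain is down to {3}, so A = 3.

A=3, B=2, C=1, D=5, E=4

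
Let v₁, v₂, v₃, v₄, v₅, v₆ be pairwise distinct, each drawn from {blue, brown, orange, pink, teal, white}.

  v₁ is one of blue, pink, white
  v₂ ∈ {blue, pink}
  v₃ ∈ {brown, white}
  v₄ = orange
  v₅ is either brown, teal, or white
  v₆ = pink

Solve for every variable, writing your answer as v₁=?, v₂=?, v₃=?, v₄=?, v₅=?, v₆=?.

v₄'s domain is down to {orange}, so v₄ = orange.
v₆'s domain is down to {pink}, so v₆ = pink. Strike pink from v₁, v₂.
That leaves v₂ = blue. Remove blue from v₁.
v₁ must be white (only option left). Remove white from v₃, v₅.
v₃'s domain is down to {brown}, so v₃ = brown. Strike brown from v₅.
v₅ has just one choice, so v₅ = teal.

v₁=white, v₂=blue, v₃=brown, v₄=orange, v₅=teal, v₆=pink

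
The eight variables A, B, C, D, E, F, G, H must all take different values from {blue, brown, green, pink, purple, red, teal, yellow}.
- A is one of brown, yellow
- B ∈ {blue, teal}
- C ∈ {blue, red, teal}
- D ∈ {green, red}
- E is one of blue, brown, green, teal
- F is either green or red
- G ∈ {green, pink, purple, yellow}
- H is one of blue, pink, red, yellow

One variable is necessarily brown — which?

E

The 8 variables draw from only 8 values {blue, brown, green, pink, purple, red, teal, yellow}, so each is used; only G can be purple, hence G = purple.
Among the 7 still-open variables, pink fits only H (and all 7 values in {blue, brown, green, pink, red, teal, yellow} must be used), so H = pink.
Among the 6 still-open variables, yellow fits only A (and all 6 values in {blue, brown, green, red, teal, yellow} must be used), so A = yellow.
The 5 still-open variables together cover exactly {blue, brown, green, red, teal} — 5 values for 5 variables — and brown appears only in E's list, so E = brown.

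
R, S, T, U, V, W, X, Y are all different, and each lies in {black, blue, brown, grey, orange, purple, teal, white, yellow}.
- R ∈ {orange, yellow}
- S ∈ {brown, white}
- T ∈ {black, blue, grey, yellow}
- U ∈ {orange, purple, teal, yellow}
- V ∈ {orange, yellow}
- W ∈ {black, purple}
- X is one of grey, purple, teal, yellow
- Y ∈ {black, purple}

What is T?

blue

R and V between them cover only {orange, yellow} — a naked pair. Remove those values from T, U, X.
The 2 variables W and Y are confined to {black, purple}, which locks those values in; drop them from T, U, X.
U must be teal (only option left). Eliminate teal elsewhere: X.
That leaves X = grey. So T can't be grey.
So T = blue.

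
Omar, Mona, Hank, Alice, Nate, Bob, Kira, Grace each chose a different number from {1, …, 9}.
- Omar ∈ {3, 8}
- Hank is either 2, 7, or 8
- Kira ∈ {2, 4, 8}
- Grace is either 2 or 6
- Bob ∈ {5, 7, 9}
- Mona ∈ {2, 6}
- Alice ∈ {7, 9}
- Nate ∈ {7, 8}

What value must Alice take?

9

The 8 variables together cover exactly {2, 3, 4, 5, 6, 7, 8, 9} — 8 values for 8 variables — and 3 appears only in Omar's list, so Omar = 3.
Among the 7 still-open variables, 4 fits only Kira (and all 7 values in {2, 4, 5, 6, 7, 8, 9} must be used), so Kira = 4.
Among the 6 still-open variables, 5 fits only Bob (and all 6 values in {2, 5, 6, 7, 8, 9} must be used), so Bob = 5.
The 5 still-open variables together cover exactly {2, 6, 7, 8, 9} — 5 values for 5 variables — and 9 appears only in Alice's list, so Alice = 9.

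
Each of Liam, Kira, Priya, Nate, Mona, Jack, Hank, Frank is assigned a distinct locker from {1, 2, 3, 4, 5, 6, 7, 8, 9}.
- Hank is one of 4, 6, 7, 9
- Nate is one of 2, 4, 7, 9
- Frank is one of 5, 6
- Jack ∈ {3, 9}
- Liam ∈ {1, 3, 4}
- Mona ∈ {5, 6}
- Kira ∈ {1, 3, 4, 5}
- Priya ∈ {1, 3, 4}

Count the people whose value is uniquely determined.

The 8 variables together cover exactly {1, 2, 3, 4, 5, 6, 7, 9} — 8 values for 8 variables — and 2 appears only in Nate's list, so Nate = 2.
Among the 7 still-open variables, 7 fits only Hank (and all 7 values in {1, 3, 4, 5, 6, 7, 9} must be used), so Hank = 7.
Among the 6 still-open variables, 9 fits only Jack (and all 6 values in {1, 3, 4, 5, 6, 9} must be used), so Jack = 9.
The 2 variables Mona and Frank are confined to {5, 6}, which locks those values in; drop them from Kira.
Determined: Nate=2, Jack=9, Hank=7. The other people each still have more than one consistent value. That makes 3.

3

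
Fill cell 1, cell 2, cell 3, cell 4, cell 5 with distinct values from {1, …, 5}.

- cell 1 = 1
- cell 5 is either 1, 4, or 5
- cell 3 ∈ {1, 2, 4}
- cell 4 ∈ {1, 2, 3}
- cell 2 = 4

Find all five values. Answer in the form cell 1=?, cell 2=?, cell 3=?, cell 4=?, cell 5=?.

cell 1 has just one choice, so cell 1 = 1. Remove 1 from cell 3, cell 4, cell 5.
cell 2's domain is down to {4}, so cell 2 = 4. Remove 4 from cell 3, cell 5.
cell 3 has just one choice, so cell 3 = 2. Remove 2 from cell 4.
That leaves cell 4 = 3.
cell 5 must be 5 (only option left).

cell 1=1, cell 2=4, cell 3=2, cell 4=3, cell 5=5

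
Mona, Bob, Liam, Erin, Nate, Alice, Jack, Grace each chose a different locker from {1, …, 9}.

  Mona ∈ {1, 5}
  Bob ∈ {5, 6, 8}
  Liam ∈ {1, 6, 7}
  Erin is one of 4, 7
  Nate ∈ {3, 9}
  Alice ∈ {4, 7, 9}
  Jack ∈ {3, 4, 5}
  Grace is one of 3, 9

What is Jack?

Among the 8 variables, 8 fits only Bob (and all 8 values in {1, 3, 4, 5, 6, 7, 8, 9} must be used), so Bob = 8.
Among the 7 still-open variables, 6 fits only Liam (and all 7 values in {1, 3, 4, 5, 6, 7, 9} must be used), so Liam = 6.
The 6 still-open variables draw from only 6 values {1, 3, 4, 5, 7, 9}, so each is used; only Mona can be 1, hence Mona = 1.
Among the 5 still-open variables, 5 fits only Jack (and all 5 values in {3, 4, 5, 7, 9} must be used), so Jack = 5.

5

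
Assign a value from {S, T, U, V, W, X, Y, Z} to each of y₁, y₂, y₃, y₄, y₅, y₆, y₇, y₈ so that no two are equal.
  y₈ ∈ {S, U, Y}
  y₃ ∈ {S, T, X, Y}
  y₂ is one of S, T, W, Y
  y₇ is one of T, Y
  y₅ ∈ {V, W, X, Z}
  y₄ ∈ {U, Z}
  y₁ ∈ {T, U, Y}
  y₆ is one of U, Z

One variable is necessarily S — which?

The 8 variables together cover exactly {S, T, U, V, W, X, Y, Z} — 8 values for 8 variables — and V appears only in y₅'s list, so y₅ = V.
The 7 still-open variables draw from only 7 values {S, T, U, W, X, Y, Z}, so each is used; only y₂ can be W, hence y₂ = W.
The 6 still-open variables together cover exactly {S, T, U, X, Y, Z} — 6 values for 6 variables — and X appears only in y₃'s list, so y₃ = X.
The 5 still-open variables draw from only 5 values {S, T, U, Y, Z}, so each is used; only y₈ can be S, hence y₈ = S.

y₈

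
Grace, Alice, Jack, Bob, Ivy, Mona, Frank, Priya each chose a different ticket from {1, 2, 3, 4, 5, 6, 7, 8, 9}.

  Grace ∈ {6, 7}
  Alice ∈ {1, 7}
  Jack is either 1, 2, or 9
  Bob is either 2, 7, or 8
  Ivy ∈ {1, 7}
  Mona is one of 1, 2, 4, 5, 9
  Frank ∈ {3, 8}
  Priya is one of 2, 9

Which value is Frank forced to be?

Alice and Ivy share exactly the 2 values {1, 7}; by pigeonhole those values go to them, so strike 1, 7 from Grace, Jack, Bob, Mona.
Grace has just one choice, so Grace = 6.
Jack and Priya between them cover only {2, 9} — a naked pair. Remove those values from Bob, Mona.
Bob has just one choice, so Bob = 8. Strike 8 from Frank.
So Frank = 3.

3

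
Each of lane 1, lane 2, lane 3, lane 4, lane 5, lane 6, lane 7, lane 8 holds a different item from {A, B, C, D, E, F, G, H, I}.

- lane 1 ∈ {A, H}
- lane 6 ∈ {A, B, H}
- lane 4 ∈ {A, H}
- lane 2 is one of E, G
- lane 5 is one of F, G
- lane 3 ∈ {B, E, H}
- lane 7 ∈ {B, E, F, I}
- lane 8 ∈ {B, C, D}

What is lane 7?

I

The 2 variables lane 1 and lane 4 are confined to {A, H}, which locks those values in; drop them from lane 3, lane 6.
lane 6 must be B (only option left). So lane 3, lane 7, lane 8 can't be B.
lane 3 must be E (only option left). Eliminate E elsewhere: lane 2, lane 7.
lane 2 must be G (only option left). So lane 5 can't be G.
lane 5 must be F (only option left). So lane 7 can't be F.
So lane 7 = I.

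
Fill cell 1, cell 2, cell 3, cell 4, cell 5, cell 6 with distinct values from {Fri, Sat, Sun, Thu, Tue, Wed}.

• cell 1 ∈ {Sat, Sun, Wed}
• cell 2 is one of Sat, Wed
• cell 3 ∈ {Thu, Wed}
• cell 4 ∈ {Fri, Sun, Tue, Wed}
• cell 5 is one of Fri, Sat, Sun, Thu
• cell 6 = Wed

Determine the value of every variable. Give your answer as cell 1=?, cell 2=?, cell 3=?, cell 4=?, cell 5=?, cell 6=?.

cell 1=Sun, cell 2=Sat, cell 3=Thu, cell 4=Tue, cell 5=Fri, cell 6=Wed

cell 6 has just one choice, so cell 6 = Wed. Strike Wed from cell 1, cell 2, cell 3, cell 4.
cell 2 must be Sat (only option left). Remove Sat from cell 1, cell 5.
cell 3 must be Thu (only option left). Strike Thu from cell 5.
cell 1's domain is down to {Sun}, so cell 1 = Sun. Eliminate Sun elsewhere: cell 4, cell 5.
That leaves cell 5 = Fri. Strike Fri from cell 4.
That leaves cell 4 = Tue.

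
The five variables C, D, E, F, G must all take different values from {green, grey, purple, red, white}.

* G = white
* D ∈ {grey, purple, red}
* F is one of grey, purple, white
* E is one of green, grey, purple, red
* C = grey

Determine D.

C has just one choice, so C = grey. Eliminate grey elsewhere: D, E, F.
That leaves G = white. Remove white from F.
F has just one choice, so F = purple. Eliminate purple elsewhere: D, E.
So D = red.

red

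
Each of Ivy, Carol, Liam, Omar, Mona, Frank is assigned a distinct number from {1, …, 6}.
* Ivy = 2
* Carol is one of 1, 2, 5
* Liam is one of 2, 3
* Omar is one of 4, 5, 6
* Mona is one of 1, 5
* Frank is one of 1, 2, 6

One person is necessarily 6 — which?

Frank

Ivy must be 2 (only option left). Remove 2 from Carol, Liam, Frank.
That leaves Liam = 3.
The 4 still-open variables together cover exactly {1, 4, 5, 6} — 4 values for 4 variables — and 4 appears only in Omar's list, so Omar = 4.
The 3 still-open variables draw from only 3 values {1, 5, 6}, so each is used; only Frank can be 6, hence Frank = 6.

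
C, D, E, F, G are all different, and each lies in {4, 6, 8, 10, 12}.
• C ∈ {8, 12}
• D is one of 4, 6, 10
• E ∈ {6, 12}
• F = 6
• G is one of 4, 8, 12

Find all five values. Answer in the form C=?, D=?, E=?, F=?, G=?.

C=8, D=10, E=12, F=6, G=4

F has just one choice, so F = 6. Eliminate 6 elsewhere: D, E.
E must be 12 (only option left). Remove 12 from C, G.
C must be 8 (only option left). Remove 8 from G.
G's domain is down to {4}, so G = 4. Remove 4 from D.
D must be 10 (only option left).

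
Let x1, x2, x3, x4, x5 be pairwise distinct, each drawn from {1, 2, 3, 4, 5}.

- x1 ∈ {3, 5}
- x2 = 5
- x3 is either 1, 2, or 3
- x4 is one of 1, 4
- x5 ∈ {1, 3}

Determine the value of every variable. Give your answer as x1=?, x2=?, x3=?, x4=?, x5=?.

x2 has just one choice, so x2 = 5. So x1 can't be 5.
That leaves x1 = 3. Remove 3 from x3, x5.
x5 must be 1 (only option left). Eliminate 1 elsewhere: x3, x4.
x3's domain is down to {2}, so x3 = 2.
That leaves x4 = 4.

x1=3, x2=5, x3=2, x4=4, x5=1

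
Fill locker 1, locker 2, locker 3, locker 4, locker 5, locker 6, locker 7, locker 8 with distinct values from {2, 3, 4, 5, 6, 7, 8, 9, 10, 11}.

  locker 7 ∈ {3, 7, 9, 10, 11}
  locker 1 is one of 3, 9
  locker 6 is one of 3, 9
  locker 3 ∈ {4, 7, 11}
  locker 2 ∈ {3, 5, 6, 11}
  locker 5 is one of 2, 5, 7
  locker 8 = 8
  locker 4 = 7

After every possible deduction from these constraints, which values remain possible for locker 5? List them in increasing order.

2, 5

locker 4 must be 7 (only option left). Strike 7 from locker 3, locker 5, locker 7.
locker 8 must be 8 (only option left).
locker 1 and locker 6 between them cover only {3, 9} — a naked pair. Remove those values from locker 2, locker 7.
No further eliminations apply; locker 5 can still be any of 2, 5.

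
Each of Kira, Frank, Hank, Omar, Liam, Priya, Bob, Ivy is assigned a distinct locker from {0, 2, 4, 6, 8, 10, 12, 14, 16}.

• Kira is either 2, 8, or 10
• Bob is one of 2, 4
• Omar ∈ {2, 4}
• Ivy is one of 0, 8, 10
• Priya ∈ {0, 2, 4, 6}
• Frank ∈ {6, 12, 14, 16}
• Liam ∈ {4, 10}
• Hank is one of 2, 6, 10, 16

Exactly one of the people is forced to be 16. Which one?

Hank

Omar and Bob between them cover only {2, 4} — a naked pair. Remove those values from Kira, Hank, Liam, Priya.
That leaves Liam = 10. Remove 10 from Kira, Hank, Ivy.
That leaves Kira = 8. Strike 8 from Ivy.
Ivy must be 0 (only option left). So Priya can't be 0.
That leaves Priya = 6. Strike 6 from Frank, Hank.
So 16 goes to Hank.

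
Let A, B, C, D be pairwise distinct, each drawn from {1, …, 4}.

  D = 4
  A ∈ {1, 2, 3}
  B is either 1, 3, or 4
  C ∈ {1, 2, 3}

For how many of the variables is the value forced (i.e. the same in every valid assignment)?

1

D's domain is down to {4}, so D = 4. Remove 4 from B.
Determined: D=4. The other variables each still have more than one consistent value. That makes 1.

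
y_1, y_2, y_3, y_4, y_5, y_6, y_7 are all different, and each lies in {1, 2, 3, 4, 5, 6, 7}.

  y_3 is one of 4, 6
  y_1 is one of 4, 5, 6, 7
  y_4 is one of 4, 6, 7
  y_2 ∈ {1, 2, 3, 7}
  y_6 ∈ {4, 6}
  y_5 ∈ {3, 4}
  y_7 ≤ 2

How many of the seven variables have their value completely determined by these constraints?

3

The 7 variables together cover exactly {1, 2, 3, 4, 5, 6, 7} — 7 values for 7 variables — and 5 appears only in y_1's list, so y_1 = 5.
The 2 variables y_3 and y_6 are confined to {4, 6}, which locks those values in; drop them from y_4, y_5.
That leaves y_4 = 7. Strike 7 from y_2.
y_5 must be 3 (only option left). So y_2 can't be 3.
Determined: y_1=5, y_4=7, y_5=3. The other variables each still have more than one consistent value. That makes 3.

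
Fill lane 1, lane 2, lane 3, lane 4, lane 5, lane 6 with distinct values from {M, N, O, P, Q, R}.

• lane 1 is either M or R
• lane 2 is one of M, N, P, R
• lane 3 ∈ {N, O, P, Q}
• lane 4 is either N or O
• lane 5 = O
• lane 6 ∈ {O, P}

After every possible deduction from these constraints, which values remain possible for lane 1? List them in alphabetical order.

lane 5's domain is down to {O}, so lane 5 = O. Eliminate O elsewhere: lane 3, lane 4, lane 6.
lane 6 has just one choice, so lane 6 = P. Strike P from lane 2, lane 3.
lane 4 must be N (only option left). Eliminate N elsewhere: lane 2, lane 3.
That leaves lane 3 = Q.
No further eliminations apply; lane 1 can still be any of M, R.

M, R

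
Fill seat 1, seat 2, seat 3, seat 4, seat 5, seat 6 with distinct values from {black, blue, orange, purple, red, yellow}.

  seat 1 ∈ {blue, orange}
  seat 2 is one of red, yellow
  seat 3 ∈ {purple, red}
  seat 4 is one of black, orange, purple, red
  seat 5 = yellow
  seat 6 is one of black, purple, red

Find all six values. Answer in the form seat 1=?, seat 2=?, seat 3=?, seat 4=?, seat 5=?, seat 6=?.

seat 5's domain is down to {yellow}, so seat 5 = yellow. Eliminate yellow elsewhere: seat 2.
seat 2's domain is down to {red}, so seat 2 = red. So seat 3, seat 4, seat 6 can't be red.
seat 3 must be purple (only option left). Strike purple from seat 4, seat 6.
seat 6 must be black (only option left). So seat 4 can't be black.
That leaves seat 4 = orange. Eliminate orange elsewhere: seat 1.
seat 1's domain is down to {blue}, so seat 1 = blue.

seat 1=blue, seat 2=red, seat 3=purple, seat 4=orange, seat 5=yellow, seat 6=black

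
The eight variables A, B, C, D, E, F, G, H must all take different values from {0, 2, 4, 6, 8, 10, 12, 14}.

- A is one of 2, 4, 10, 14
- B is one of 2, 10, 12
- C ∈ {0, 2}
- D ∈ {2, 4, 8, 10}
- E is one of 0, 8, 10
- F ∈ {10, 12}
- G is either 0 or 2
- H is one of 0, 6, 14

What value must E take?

8

The 8 variables together cover exactly {0, 2, 4, 6, 8, 10, 12, 14} — 8 values for 8 variables — and 6 appears only in H's list, so H = 6.
The 7 still-open variables draw from only 7 values {0, 2, 4, 8, 10, 12, 14}, so each is used; only A can be 14, hence A = 14.
Among the 6 still-open variables, 4 fits only D (and all 6 values in {0, 2, 4, 8, 10, 12} must be used), so D = 4.
The 5 still-open variables together cover exactly {0, 2, 8, 10, 12} — 5 values for 5 variables — and 8 appears only in E's list, so E = 8.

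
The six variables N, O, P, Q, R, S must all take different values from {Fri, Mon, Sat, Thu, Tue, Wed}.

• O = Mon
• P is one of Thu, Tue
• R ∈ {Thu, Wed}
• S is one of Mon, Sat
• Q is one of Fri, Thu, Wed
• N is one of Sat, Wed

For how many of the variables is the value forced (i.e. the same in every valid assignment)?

6

O must be Mon (only option left). So S can't be Mon.
S has just one choice, so S = Sat. So N can't be Sat.
N's domain is down to {Wed}, so N = Wed. Remove Wed from Q, R.
R's domain is down to {Thu}, so R = Thu. Eliminate Thu elsewhere: P, Q.
P has just one choice, so P = Tue.
Q must be Fri (only option left).
Every variable is fixed: N=Wed, O=Mon, P=Tue, Q=Fri, R=Thu, S=Sat. That makes 6.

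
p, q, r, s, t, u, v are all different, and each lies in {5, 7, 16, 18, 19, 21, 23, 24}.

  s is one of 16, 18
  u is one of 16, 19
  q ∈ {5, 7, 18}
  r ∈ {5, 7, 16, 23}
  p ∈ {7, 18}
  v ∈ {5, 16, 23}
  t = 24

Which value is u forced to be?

t has just one choice, so t = 24.
The 6 still-open variables draw from only 6 values {5, 7, 16, 18, 19, 23}, so each is used; only u can be 19, hence u = 19.

19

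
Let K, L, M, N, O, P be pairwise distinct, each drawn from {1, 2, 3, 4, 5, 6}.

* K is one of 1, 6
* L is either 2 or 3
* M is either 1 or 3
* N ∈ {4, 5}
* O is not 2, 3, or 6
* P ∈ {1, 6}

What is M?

Among the 6 variables, 2 fits only L (and all 6 values in {1, 2, 3, 4, 5, 6} must be used), so L = 2.
Among the 5 still-open variables, 3 fits only M (and all 5 values in {1, 3, 4, 5, 6} must be used), so M = 3.

3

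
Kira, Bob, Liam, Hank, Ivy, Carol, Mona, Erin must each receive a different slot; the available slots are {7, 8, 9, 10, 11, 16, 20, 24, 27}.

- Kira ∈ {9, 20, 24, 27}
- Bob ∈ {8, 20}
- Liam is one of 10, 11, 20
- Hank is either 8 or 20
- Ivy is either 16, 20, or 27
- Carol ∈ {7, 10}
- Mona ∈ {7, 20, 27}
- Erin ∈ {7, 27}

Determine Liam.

The 2 variables Bob and Hank are confined to {8, 20}, which locks those values in; drop them from Kira, Liam, Ivy, Mona.
The 2 variables Mona and Erin are confined to {7, 27}, which locks those values in; drop them from Kira, Ivy, Carol.
Ivy must be 16 (only option left).
Carol's domain is down to {10}, so Carol = 10. Remove 10 from Liam.
So Liam = 11.

11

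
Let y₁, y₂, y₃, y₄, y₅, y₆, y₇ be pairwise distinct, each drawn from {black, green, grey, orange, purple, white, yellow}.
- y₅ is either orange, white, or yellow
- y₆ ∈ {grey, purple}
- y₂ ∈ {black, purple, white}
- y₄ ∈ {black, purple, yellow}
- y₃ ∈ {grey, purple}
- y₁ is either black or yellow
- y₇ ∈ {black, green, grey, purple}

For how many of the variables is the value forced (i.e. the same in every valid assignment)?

3

The 7 variables draw from only 7 values {black, green, grey, orange, purple, white, yellow}, so each is used; only y₇ can be green, hence y₇ = green.
The 6 still-open variables together cover exactly {black, grey, orange, purple, white, yellow} — 6 values for 6 variables — and orange appears only in y₅'s list, so y₅ = orange.
Among the 5 still-open variables, white fits only y₂ (and all 5 values in {black, grey, purple, white, yellow} must be used), so y₂ = white.
The 2 variables y₃ and y₆ are confined to {grey, purple}, which locks those values in; drop them from y₄.
Determined: y₂=white, y₅=orange, y₇=green. The other variables each still have more than one consistent value. That makes 3.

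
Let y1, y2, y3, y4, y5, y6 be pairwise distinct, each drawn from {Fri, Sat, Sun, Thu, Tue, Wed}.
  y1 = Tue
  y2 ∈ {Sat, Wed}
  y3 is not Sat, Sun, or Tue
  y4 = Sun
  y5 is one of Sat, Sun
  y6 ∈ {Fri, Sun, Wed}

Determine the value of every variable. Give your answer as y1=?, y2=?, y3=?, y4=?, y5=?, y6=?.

y1's domain is down to {Tue}, so y1 = Tue.
y4 must be Sun (only option left). Eliminate Sun elsewhere: y5, y6.
That leaves y5 = Sat. So y2 can't be Sat.
That leaves y2 = Wed. Remove Wed from y3, y6.
y6's domain is down to {Fri}, so y6 = Fri. Strike Fri from y3.
y3 must be Thu (only option left).

y1=Tue, y2=Wed, y3=Thu, y4=Sun, y5=Sat, y6=Fri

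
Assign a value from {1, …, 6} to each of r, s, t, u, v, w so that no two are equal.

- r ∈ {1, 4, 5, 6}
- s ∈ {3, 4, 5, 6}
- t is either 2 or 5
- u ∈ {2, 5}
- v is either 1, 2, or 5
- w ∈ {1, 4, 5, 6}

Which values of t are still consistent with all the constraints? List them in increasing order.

The 6 variables draw from only 6 values {1, 2, 3, 4, 5, 6}, so each is used; only s can be 3, hence s = 3.
t and u share exactly the 2 values {2, 5}; by pigeonhole those values go to them, so strike 2, 5 from r, v, w.
That leaves v = 1. Strike 1 from r, w.
No further eliminations apply; t can still be any of 2, 5.

2, 5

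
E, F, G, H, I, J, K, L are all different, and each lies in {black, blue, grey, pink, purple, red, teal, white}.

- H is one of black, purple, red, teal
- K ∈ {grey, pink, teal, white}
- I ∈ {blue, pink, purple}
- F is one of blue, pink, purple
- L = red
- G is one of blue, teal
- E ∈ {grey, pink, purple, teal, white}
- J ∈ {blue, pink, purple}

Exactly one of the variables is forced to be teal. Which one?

L must be red (only option left). Strike red from H.
The 7 still-open variables draw from only 7 values {black, blue, grey, pink, purple, teal, white}, so each is used; only H can be black, hence H = black.
The 3 variables F, I, J are confined to {blue, pink, purple}, which locks those values in; drop them from E, G, K.
So teal goes to G.

G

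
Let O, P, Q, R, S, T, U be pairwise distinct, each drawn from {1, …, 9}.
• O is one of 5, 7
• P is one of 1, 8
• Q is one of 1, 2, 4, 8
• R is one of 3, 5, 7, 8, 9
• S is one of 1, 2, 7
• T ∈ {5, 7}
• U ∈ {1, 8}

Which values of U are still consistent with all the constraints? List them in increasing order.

O and T between them cover only {5, 7} — a naked pair. Remove those values from R, S.
P and U share exactly the 2 values {1, 8}; by pigeonhole those values go to them, so strike 1, 8 from Q, R, S.
S must be 2 (only option left). So Q can't be 2.
Q's domain is down to {4}, so Q = 4.
No further eliminations apply; U can still be any of 1, 8.

1, 8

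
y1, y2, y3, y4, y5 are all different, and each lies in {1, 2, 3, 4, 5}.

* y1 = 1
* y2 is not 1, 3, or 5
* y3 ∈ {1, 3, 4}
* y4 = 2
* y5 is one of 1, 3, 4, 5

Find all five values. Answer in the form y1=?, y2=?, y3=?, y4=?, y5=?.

y1=1, y2=4, y3=3, y4=2, y5=5

y1 must be 1 (only option left). Remove 1 from y3, y5.
y4's domain is down to {2}, so y4 = 2. Remove 2 from y2.
y2 must be 4 (only option left). Strike 4 from y3, y5.
That leaves y3 = 3. Strike 3 from y5.
y5 must be 5 (only option left).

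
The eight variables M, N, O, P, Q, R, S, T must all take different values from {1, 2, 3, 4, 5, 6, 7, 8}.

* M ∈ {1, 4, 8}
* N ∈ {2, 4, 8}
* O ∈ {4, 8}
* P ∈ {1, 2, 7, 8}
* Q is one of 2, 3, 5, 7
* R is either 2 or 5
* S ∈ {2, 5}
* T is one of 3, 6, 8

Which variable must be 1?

M

Among the 8 variables, 6 fits only T (and all 8 values in {1, 2, 3, 4, 5, 6, 7, 8} must be used), so T = 6.
The 7 still-open variables together cover exactly {1, 2, 3, 4, 5, 7, 8} — 7 values for 7 variables — and 3 appears only in Q's list, so Q = 3.
Among the 6 still-open variables, 7 fits only P (and all 6 values in {1, 2, 4, 5, 7, 8} must be used), so P = 7.
The 5 still-open variables together cover exactly {1, 2, 4, 5, 8} — 5 values for 5 variables — and 1 appears only in M's list, so M = 1.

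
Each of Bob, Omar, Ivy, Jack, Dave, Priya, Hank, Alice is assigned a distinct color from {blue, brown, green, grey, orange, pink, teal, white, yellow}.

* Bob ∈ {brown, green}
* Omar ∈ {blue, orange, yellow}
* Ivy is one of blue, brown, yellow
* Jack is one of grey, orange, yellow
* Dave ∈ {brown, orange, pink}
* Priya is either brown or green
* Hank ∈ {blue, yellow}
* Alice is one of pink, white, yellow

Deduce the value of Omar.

orange

The 8 variables together cover exactly {blue, brown, green, grey, orange, pink, white, yellow} — 8 values for 8 variables — and grey appears only in Jack's list, so Jack = grey.
The 7 still-open variables draw from only 7 values {blue, brown, green, orange, pink, white, yellow}, so each is used; only Alice can be white, hence Alice = white.
The 6 still-open variables draw from only 6 values {blue, brown, green, orange, pink, yellow}, so each is used; only Dave can be pink, hence Dave = pink.
Among the 5 still-open variables, orange fits only Omar (and all 5 values in {blue, brown, green, orange, yellow} must be used), so Omar = orange.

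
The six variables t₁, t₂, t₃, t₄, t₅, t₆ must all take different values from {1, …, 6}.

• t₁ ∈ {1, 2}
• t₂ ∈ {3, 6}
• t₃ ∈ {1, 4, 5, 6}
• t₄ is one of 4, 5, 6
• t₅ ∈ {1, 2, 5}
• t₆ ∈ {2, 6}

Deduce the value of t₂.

3

Among the 6 variables, 3 fits only t₂ (and all 6 values in {1, 2, 3, 4, 5, 6} must be used), so t₂ = 3.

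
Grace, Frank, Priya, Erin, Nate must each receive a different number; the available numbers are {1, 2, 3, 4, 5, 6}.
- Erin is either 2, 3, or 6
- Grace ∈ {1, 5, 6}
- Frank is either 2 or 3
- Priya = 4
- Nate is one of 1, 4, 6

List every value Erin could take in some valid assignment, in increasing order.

2, 3, 6

Priya must be 4 (only option left). Strike 4 from Nate.
No further eliminations apply; Erin can still be any of 2, 3, 6.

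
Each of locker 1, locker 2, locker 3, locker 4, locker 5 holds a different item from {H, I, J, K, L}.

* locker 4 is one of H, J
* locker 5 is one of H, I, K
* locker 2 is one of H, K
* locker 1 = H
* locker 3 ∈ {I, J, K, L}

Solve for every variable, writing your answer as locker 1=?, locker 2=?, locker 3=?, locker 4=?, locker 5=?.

locker 1=H, locker 2=K, locker 3=L, locker 4=J, locker 5=I

locker 1's domain is down to {H}, so locker 1 = H. Strike H from locker 2, locker 4, locker 5.
locker 2 has just one choice, so locker 2 = K. Strike K from locker 3, locker 5.
locker 4's domain is down to {J}, so locker 4 = J. So locker 3 can't be J.
locker 5 has just one choice, so locker 5 = I. Eliminate I elsewhere: locker 3.
locker 3 has just one choice, so locker 3 = L.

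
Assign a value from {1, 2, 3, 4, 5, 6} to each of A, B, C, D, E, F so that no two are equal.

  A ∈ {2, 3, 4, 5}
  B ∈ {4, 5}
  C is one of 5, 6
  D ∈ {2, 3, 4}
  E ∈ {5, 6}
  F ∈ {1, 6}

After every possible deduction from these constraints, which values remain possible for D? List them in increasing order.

2, 3

The 6 variables together cover exactly {1, 2, 3, 4, 5, 6} — 6 values for 6 variables — and 1 appears only in F's list, so F = 1.
The 2 variables C and E are confined to {5, 6}, which locks those values in; drop them from A, B.
That leaves B = 4. So A, D can't be 4.
No further eliminations apply; D can still be any of 2, 3.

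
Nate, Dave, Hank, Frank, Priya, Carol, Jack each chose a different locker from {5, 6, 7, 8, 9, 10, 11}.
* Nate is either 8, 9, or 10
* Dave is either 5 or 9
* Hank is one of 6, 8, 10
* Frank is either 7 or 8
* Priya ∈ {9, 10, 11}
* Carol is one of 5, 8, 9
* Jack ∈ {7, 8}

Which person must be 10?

The 7 variables together cover exactly {5, 6, 7, 8, 9, 10, 11} — 7 values for 7 variables — and 6 appears only in Hank's list, so Hank = 6.
Among the 6 still-open variables, 11 fits only Priya (and all 6 values in {5, 7, 8, 9, 10, 11} must be used), so Priya = 11.
The 5 still-open variables together cover exactly {5, 7, 8, 9, 10} — 5 values for 5 variables — and 10 appears only in Nate's list, so Nate = 10.

Nate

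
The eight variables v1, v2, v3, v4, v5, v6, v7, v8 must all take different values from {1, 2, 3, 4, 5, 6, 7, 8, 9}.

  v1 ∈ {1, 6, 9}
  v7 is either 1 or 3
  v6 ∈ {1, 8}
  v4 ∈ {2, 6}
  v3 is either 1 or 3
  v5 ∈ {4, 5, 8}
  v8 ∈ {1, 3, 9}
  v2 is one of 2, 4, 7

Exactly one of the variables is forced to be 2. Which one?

v4

v3 and v7 share exactly the 2 values {1, 3}; by pigeonhole those values go to them, so strike 1, 3 from v1, v6, v8.
v6 has just one choice, so v6 = 8. Eliminate 8 elsewhere: v5.
v8 must be 9 (only option left). Strike 9 from v1.
v1 must be 6 (only option left). Eliminate 6 elsewhere: v4.
So 2 goes to v4.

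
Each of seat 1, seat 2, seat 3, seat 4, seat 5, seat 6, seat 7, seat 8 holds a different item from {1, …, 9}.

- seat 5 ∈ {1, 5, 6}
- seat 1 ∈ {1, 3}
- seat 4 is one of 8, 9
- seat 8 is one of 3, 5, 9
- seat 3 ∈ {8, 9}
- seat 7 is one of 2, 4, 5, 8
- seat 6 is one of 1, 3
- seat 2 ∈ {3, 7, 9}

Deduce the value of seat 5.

seat 1 and seat 6 share exactly the 2 values {1, 3}; by pigeonhole those values go to them, so strike 1, 3 from seat 2, seat 5, seat 8.
seat 3 and seat 4 share exactly the 2 values {8, 9}; by pigeonhole those values go to them, so strike 8, 9 from seat 2, seat 7, seat 8.
That leaves seat 2 = 7.
seat 8 has just one choice, so seat 8 = 5. So seat 5, seat 7 can't be 5.
So seat 5 = 6.

6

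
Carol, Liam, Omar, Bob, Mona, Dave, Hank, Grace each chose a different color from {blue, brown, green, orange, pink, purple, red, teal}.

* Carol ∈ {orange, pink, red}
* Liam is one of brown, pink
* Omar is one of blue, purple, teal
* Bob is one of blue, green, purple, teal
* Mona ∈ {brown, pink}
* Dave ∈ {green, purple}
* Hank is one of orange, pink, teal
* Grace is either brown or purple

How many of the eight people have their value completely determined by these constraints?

The 8 variables draw from only 8 values {blue, brown, green, orange, pink, purple, red, teal}, so each is used; only Carol can be red, hence Carol = red.
Among the 7 still-open variables, orange fits only Hank (and all 7 values in {blue, brown, green, orange, pink, purple, teal} must be used), so Hank = orange.
Liam and Mona between them cover only {brown, pink} — a naked pair. Remove those values from Grace.
Grace has just one choice, so Grace = purple. Eliminate purple elsewhere: Omar, Bob, Dave.
That leaves Dave = green. Remove green from Bob.
Determined: Carol=red, Dave=green, Hank=orange, Grace=purple. The other people each still have more than one consistent value. That makes 4.

4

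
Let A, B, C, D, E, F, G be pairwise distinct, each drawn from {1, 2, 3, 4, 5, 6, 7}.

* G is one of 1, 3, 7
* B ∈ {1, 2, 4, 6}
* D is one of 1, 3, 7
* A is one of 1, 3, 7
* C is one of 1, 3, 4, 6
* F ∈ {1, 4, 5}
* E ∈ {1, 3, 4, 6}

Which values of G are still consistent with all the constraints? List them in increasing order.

The 7 variables draw from only 7 values {1, 2, 3, 4, 5, 6, 7}, so each is used; only B can be 2, hence B = 2.
The 6 still-open variables together cover exactly {1, 3, 4, 5, 6, 7} — 6 values for 6 variables — and 5 appears only in F's list, so F = 5.
A, D, G between them cover only {1, 3, 7} — a naked triple. Remove those values from C, E.
No further eliminations apply; G can still be any of 1, 3, 7.

1, 3, 7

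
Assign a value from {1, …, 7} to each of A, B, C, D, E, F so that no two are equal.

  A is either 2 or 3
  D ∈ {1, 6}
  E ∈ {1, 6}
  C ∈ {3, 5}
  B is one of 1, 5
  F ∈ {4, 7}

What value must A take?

D and E share exactly the 2 values {1, 6}; by pigeonhole those values go to them, so strike 1, 6 from B.
B must be 5 (only option left). Remove 5 from C.
C's domain is down to {3}, so C = 3. Remove 3 from A.
So A = 2.

2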